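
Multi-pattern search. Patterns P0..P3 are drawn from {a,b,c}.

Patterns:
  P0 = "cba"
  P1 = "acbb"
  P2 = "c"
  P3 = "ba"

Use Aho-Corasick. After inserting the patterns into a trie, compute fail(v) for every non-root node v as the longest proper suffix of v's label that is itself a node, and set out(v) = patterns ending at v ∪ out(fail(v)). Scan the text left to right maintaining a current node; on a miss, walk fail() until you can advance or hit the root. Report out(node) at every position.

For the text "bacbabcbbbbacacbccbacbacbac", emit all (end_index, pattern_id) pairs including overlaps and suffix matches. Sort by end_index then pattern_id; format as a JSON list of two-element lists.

Build automaton:
Trie (insert patterns):
  0='ε' goto a→4 b→8 c→1
  1='c' goto b→2  ←P2
  2='cb' goto a→3
  3='cba' goto ·  ←P0
  4='a' goto c→5
  5='ac' goto b→6
  6='acb' goto b→7
  7='acbb' goto ·  ←P1
  8='b' goto a→9
  9='ba' goto ·  ←P3

Failure links (BFS by depth):
  fail(1) 'c': from fail(0)=0 chase 'c': 0 ⇒ 0;  out={2}∪out(0)={2}
  fail(4) 'a': from fail(0)=0 chase 'a': 0 ⇒ 0;  out=∅∪out(0)=∅
  fail(8) 'b': from fail(0)=0 chase 'b': 0 ⇒ 0;  out=∅∪out(0)=∅
  fail(2) 'cb': from fail(1)=0 chase 'b': 0 ⇒ 8;  out=∅∪out(8)=∅
  fail(5) 'ac': from fail(4)=0 chase 'c': 0 ⇒ 1;  out=∅∪out(1)={2}
  fail(9) 'ba': from fail(8)=0 chase 'a': 0 ⇒ 4;  out={3}∪out(4)={3}
  fail(3) 'cba': from fail(2)=8 chase 'a': 8 ⇒ 9;  out={0}∪out(9)={0,3}
  fail(6) 'acb': from fail(5)=1 chase 'b': 1 ⇒ 2;  out=∅∪out(2)=∅
  fail(7) 'acbb': from fail(6)=2 chase 'b': 2→8→0 ⇒ 8;  out={1}∪out(8)={1}

Run:
[0] read 'b'  n0⇒n8
[1] read 'a'  n8⇒n9  emit P3@[0:1]
[2] read 'c'  n9⇒n5 (fail-walked)  emit P2@[2:2]
[3] read 'b'  n5⇒n6
[4] read 'a'  n6⇒n3 (fail-walked)  emit P0@[2:4],P3@[3:4]
[5] read 'b'  n3⇒n8 (fail-walked)
[6] read 'c'  n8⇒n1 (fail-walked)  emit P2@[6:6]
[7] read 'b'  n1⇒n2
[8] read 'b'  n2⇒n8 (fail-walked)
[9] read 'b'  n8⇒n8 (fail-walked)
[10] read 'b'  n8⇒n8 (fail-walked)
[11] read 'a'  n8⇒n9  emit P3@[10:11]
[12] read 'c'  n9⇒n5 (fail-walked)  emit P2@[12:12]
[13] read 'a'  n5⇒n4 (fail-walked)
[14] read 'c'  n4⇒n5  emit P2@[14:14]
[15] read 'b'  n5⇒n6
[16] read 'c'  n6⇒n1 (fail-walked)  emit P2@[16:16]
[17] read 'c'  n1⇒n1 (fail-walked)  emit P2@[17:17]
[18] read 'b'  n1⇒n2
[19] read 'a'  n2⇒n3  emit P0@[17:19],P3@[18:19]
[20] read 'c'  n3⇒n5 (fail-walked)  emit P2@[20:20]
[21] read 'b'  n5⇒n6
[22] read 'a'  n6⇒n3 (fail-walked)  emit P0@[20:22],P3@[21:22]
[23] read 'c'  n3⇒n5 (fail-walked)  emit P2@[23:23]
[24] read 'b'  n5⇒n6
[25] read 'a'  n6⇒n3 (fail-walked)  emit P0@[23:25],P3@[24:25]
[26] read 'c'  n3⇒n5 (fail-walked)  emit P2@[26:26]

Matches: [[1,3],[2,2],[4,0],[4,3],[6,2],[11,3],[12,2],[14,2],[16,2],[17,2],[19,0],[19,3],[20,2],[22,0],[22,3],[23,2],[25,0],[25,3],[26,2]]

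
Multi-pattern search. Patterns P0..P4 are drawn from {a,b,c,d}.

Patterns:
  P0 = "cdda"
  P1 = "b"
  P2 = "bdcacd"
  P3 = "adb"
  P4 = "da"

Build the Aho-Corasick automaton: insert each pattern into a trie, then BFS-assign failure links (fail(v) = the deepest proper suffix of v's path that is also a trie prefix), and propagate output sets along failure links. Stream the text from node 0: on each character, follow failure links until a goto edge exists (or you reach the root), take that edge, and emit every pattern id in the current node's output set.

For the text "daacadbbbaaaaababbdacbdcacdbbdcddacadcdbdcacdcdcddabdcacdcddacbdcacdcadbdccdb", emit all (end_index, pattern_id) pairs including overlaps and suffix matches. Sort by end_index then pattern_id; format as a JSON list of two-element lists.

Build automaton:
Trie nodes:
  n0 'ε': a→11 b→5 c→1 d→14
  n1 'c': d→2
  n2 'cd': d→3
  n3 'cdd': a→4
  n4 'cdda': ·  ←P0
  n5 'b': d→6  ←P1
  n6 'bd': c→7
  n7 'bdc': a→8
  n8 'bdca': c→9
  n9 'bdcac': d→10
  n10 'bdcacd': ·  ←P2
  n11 'a': d→12
  n12 'ad': b→13
  n13 'adb': ·  ←P3
  n14 'd': a→15
  n15 'da': ·  ←P4

BFS fail/out derivation:
  n1('c'): parent n0 fail=0; on 'c' 0 → fail=0;  out ∅∪∅=∅
  n5('b'): parent n0 fail=0; on 'b' 0 → fail=0;  out {1}∪∅={1}
  n11('a'): parent n0 fail=0; on 'a' 0 → fail=0;  out ∅∪∅=∅
  n14('d'): parent n0 fail=0; on 'd' 0 → fail=0;  out ∅∪∅=∅
  n2('cd'): parent n1 fail=0; on 'd' 0 → fail=14;  out ∅∪∅=∅
  n6('bd'): parent n5 fail=0; on 'd' 0 → fail=14;  out ∅∪∅=∅
  n12('ad'): parent n11 fail=0; on 'd' 0 → fail=14;  out ∅∪∅=∅
  n15('da'): parent n14 fail=0; on 'a' 0 → fail=11;  out {4}∪∅={4}
  n3('cdd'): parent n2 fail=14; on 'd' 14→0 → fail=14;  out ∅∪∅=∅
  n7('bdc'): parent n6 fail=14; on 'c' 14→0 → fail=1;  out ∅∪∅=∅
  n13('adb'): parent n12 fail=14; on 'b' 14→0 → fail=5;  out {3}∪{1}={1,3}
  n4('cdda'): parent n3 fail=14; on 'a' 14 → fail=15;  out {0}∪{4}={0,4}
  n8('bdca'): parent n7 fail=1; on 'a' 1→0 → fail=11;  out ∅∪∅=∅
  n9('bdcac'): parent n8 fail=11; on 'c' 11→0 → fail=1;  out ∅∪∅=∅
  n10('bdcacd'): parent n9 fail=1; on 'd' 1 → fail=2;  out {2}∪∅={2}

Scan:
i=0 'd': node 0→14
i=1 'a': node 14→15  ** P4@[0:1]
i=2 'a': node 15→11 (via fail)
i=3 'c': node 11→1 (via fail)
i=4 'a': node 1→11 (via fail)
i=5 'd': node 11→12
i=6 'b': node 12→13  ** P1@[6:6],P3@[4:6]
i=7 'b': node 13→5 (via fail)  ** P1@[7:7]
i=8 'b': node 5→5 (via fail)  ** P1@[8:8]
i=9 'a': node 5→11 (via fail)
i=10 'a': node 11→11 (via fail)
i=11 'a': node 11→11 (via fail)
i=12 'a': node 11→11 (via fail)
i=13 'a': node 11→11 (via fail)
i=14 'b': node 11→5 (via fail)  ** P1@[14:14]
i=15 'a': node 5→11 (via fail)
i=16 'b': node 11→5 (via fail)  ** P1@[16:16]
i=17 'b': node 5→5 (via fail)  ** P1@[17:17]
i=18 'd': node 5→6
i=19 'a': node 6→15 (via fail)  ** P4@[18:19]
i=20 'c': node 15→1 (via fail)
i=21 'b': node 1→5 (via fail)  ** P1@[21:21]
i=22 'd': node 5→6
i=23 'c': node 6→7
i=24 'a': node 7→8
i=25 'c': node 8→9
i=26 'd': node 9→10  ** P2@[21:26]
i=27 'b': node 10→5 (via fail)  ** P1@[27:27]
i=28 'b': node 5→5 (via fail)  ** P1@[28:28]
i=29 'd': node 5→6
i=30 'c': node 6→7
i=31 'd': node 7→2 (via fail)
i=32 'd': node 2→3
i=33 'a': node 3→4  ** P0@[30:33],P4@[32:33]
i=34 'c': node 4→1 (via fail)
i=35 'a': node 1→11 (via fail)
i=36 'd': node 11→12
i=37 'c': node 12→1 (via fail)
i=38 'd': node 1→2
i=39 'b': node 2→5 (via fail)  ** P1@[39:39]
i=40 'd': node 5→6
i=41 'c': node 6→7
i=42 'a': node 7→8
i=43 'c': node 8→9
i=44 'd': node 9→10  ** P2@[39:44]
i=45 'c': node 10→1 (via fail)
i=46 'd': node 1→2
i=47 'c': node 2→1 (via fail)
i=48 'd': node 1→2
i=49 'd': node 2→3
i=50 'a': node 3→4  ** P0@[47:50],P4@[49:50]
i=51 'b': node 4→5 (via fail)  ** P1@[51:51]
i=52 'd': node 5→6
i=53 'c': node 6→7
i=54 'a': node 7→8
i=55 'c': node 8→9
i=56 'd': node 9→10  ** P2@[51:56]
i=57 'c': node 10→1 (via fail)
i=58 'd': node 1→2
i=59 'd': node 2→3
i=60 'a': node 3→4  ** P0@[57:60],P4@[59:60]
i=61 'c': node 4→1 (via fail)
i=62 'b': node 1→5 (via fail)  ** P1@[62:62]
i=63 'd': node 5→6
i=64 'c': node 6→7
i=65 'a': node 7→8
i=66 'c': node 8→9
i=67 'd': node 9→10  ** P2@[62:67]
i=68 'c': node 10→1 (via fail)
i=69 'a': node 1→11 (via fail)
i=70 'd': node 11→12
i=71 'b': node 12→13  ** P1@[71:71],P3@[69:71]
i=72 'd': node 13→6 (via fail)
i=73 'c': node 6→7
i=74 'c': node 7→1 (via fail)
i=75 'd': node 1→2
i=76 'b': node 2→5 (via fail)  ** P1@[76:76]

Matches: [[1,4],[6,1],[6,3],[7,1],[8,1],[14,1],[16,1],[17,1],[19,4],[21,1],[26,2],[27,1],[28,1],[33,0],[33,4],[39,1],[44,2],[50,0],[50,4],[51,1],[56,2],[60,0],[60,4],[62,1],[67,2],[71,1],[71,3],[76,1]]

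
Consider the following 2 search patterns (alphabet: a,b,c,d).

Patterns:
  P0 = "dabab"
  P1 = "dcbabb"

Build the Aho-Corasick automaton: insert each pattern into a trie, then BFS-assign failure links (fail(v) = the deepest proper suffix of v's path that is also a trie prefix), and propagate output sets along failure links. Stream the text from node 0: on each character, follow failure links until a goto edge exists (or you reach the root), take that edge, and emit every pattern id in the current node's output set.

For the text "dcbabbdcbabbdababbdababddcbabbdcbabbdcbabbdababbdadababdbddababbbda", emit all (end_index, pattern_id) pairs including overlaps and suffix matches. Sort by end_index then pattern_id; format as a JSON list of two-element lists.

Build:
Trie (insert patterns):
  n0 'ε': d→1
  n1 'd': a→2 c→6
  n2 'da': b→3
  n3 'dab': a→4
  n4 'daba': b→5
  n5 'dabab': ·  ←P0
  n6 'dc': b→7
  n7 'dcb': a→8
  n8 'dcba': b→9
  n9 'dcbab': b→10
  n10 'dcbabb': ·  ←P1

BFS fail/out derivation:
  fail(1) 'd': from fail(0)=0 chase 'd': 0 ⇒ 0;  out=∅∪out(0)=∅
  fail(2) 'da': from fail(1)=0 chase 'a': 0 ⇒ 0;  out=∅∪out(0)=∅
  fail(6) 'dc': from fail(1)=0 chase 'c': 0 ⇒ 0;  out=∅∪out(0)=∅
  fail(3) 'dab': from fail(2)=0 chase 'b': 0 ⇒ 0;  out=∅∪out(0)=∅
  fail(7) 'dcb': from fail(6)=0 chase 'b': 0 ⇒ 0;  out=∅∪out(0)=∅
  fail(4) 'daba': from fail(3)=0 chase 'a': 0 ⇒ 0;  out=∅∪out(0)=∅
  fail(8) 'dcba': from fail(7)=0 chase 'a': 0 ⇒ 0;  out=∅∪out(0)=∅
  fail(5) 'dabab': from fail(4)=0 chase 'b': 0 ⇒ 0;  out={0}∪out(0)={0}
  fail(9) 'dcbab': from fail(8)=0 chase 'b': 0 ⇒ 0;  out=∅∪out(0)=∅
  fail(10) 'dcbabb': from fail(9)=0 chase 'b': 0 ⇒ 0;  out={1}∪out(0)={1}

Run:
pos 0 'd': at 1
pos 1 'c': at 6
pos 2 'b': at 7
pos 3 'a': at 8
pos 4 'b': at 9
pos 5 'b': at 10  → match P1@[0:5]
pos 6 'd': at 1 ·f
pos 7 'c': at 6
pos 8 'b': at 7
pos 9 'a': at 8
pos 10 'b': at 9
pos 11 'b': at 10  → match P1@[6:11]
pos 12 'd': at 1 ·f
pos 13 'a': at 2
pos 14 'b': at 3
pos 15 'a': at 4
pos 16 'b': at 5  → match P0@[12:16]
pos 17 'b': at 0 ·f
pos 18 'd': at 1
pos 19 'a': at 2
pos 20 'b': at 3
pos 21 'a': at 4
pos 22 'b': at 5  → match P0@[18:22]
pos 23 'd': at 1 ·f
pos 24 'd': at 1 ·f
pos 25 'c': at 6
pos 26 'b': at 7
pos 27 'a': at 8
pos 28 'b': at 9
pos 29 'b': at 10  → match P1@[24:29]
pos 30 'd': at 1 ·f
pos 31 'c': at 6
pos 32 'b': at 7
pos 33 'a': at 8
pos 34 'b': at 9
pos 35 'b': at 10  → match P1@[30:35]
pos 36 'd': at 1 ·f
pos 37 'c': at 6
pos 38 'b': at 7
pos 39 'a': at 8
pos 40 'b': at 9
pos 41 'b': at 10  → match P1@[36:41]
pos 42 'd': at 1 ·f
pos 43 'a': at 2
pos 44 'b': at 3
pos 45 'a': at 4
pos 46 'b': at 5  → match P0@[42:46]
pos 47 'b': at 0 ·f
pos 48 'd': at 1
pos 49 'a': at 2
pos 50 'd': at 1 ·f
pos 51 'a': at 2
pos 52 'b': at 3
pos 53 'a': at 4
pos 54 'b': at 5  → match P0@[50:54]
pos 55 'd': at 1 ·f
pos 56 'b': at 0 ·f
pos 57 'd': at 1
pos 58 'd': at 1 ·f
pos 59 'a': at 2
pos 60 'b': at 3
pos 61 'a': at 4
pos 62 'b': at 5  → match P0@[58:62]
pos 63 'b': at 0 ·f
pos 64 'b': at 0
pos 65 'd': at 1
pos 66 'a': at 2

All matches (sorted): [[5,1],[11,1],[16,0],[22,0],[29,1],[35,1],[41,1],[46,0],[54,0],[62,0]]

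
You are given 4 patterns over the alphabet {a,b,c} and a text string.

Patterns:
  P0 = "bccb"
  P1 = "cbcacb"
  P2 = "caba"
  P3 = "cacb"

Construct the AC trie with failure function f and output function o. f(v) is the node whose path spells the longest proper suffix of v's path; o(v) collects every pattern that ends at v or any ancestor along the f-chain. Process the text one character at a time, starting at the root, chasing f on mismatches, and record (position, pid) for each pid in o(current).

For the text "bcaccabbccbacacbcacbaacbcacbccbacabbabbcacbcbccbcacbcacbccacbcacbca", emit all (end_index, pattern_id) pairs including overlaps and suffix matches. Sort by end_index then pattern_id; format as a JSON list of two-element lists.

Build:
Trie (insert patterns):
  0='ε' goto b→1 c→5
  1='b' goto c→2
  2='bc' goto c→3
  3='bcc' goto b→4
  4='bccb' goto ·  [P0 ends]
  5='c' goto a→11 b→6
  6='cb' goto c→7
  7='cbc' goto a→8
  8='cbca' goto c→9
  9='cbcac' goto b→10
  10='cbcacb' goto ·  [P1 ends]
  11='ca' goto b→12 c→14
  12='cab' goto a→13
  13='caba' goto ·  [P2 ends]
  14='cac' goto b→15
  15='cacb' goto ·  [P3 ends]

Failure links (BFS by depth):
  fail(1) 'b': from fail(0)=0 chase 'b': 0 ⇒ 0;  out=∅∪out(0)=∅
  fail(5) 'c': from fail(0)=0 chase 'c': 0 ⇒ 0;  out=∅∪out(0)=∅
  fail(2) 'bc': from fail(1)=0 chase 'c': 0 ⇒ 5;  out=∅∪out(5)=∅
  fail(6) 'cb': from fail(5)=0 chase 'b': 0 ⇒ 1;  out=∅∪out(1)=∅
  fail(11) 'ca': from fail(5)=0 chase 'a': 0 ⇒ 0;  out=∅∪out(0)=∅
  fail(3) 'bcc': from fail(2)=5 chase 'c': 5→0 ⇒ 5;  out=∅∪out(5)=∅
  fail(7) 'cbc': from fail(6)=1 chase 'c': 1 ⇒ 2;  out=∅∪out(2)=∅
  fail(12) 'cab': from fail(11)=0 chase 'b': 0 ⇒ 1;  out=∅∪out(1)=∅
  fail(14) 'cac': from fail(11)=0 chase 'c': 0 ⇒ 5;  out=∅∪out(5)=∅
  fail(4) 'bccb': from fail(3)=5 chase 'b': 5 ⇒ 6;  out={0}∪out(6)={0}
  fail(8) 'cbca': from fail(7)=2 chase 'a': 2→5 ⇒ 11;  out=∅∪out(11)=∅
  fail(13) 'caba': from fail(12)=1 chase 'a': 1→0 ⇒ 0;  out={2}∪out(0)={2}
  fail(15) 'cacb': from fail(14)=5 chase 'b': 5 ⇒ 6;  out={3}∪out(6)={3}
  fail(9) 'cbcac': from fail(8)=11 chase 'c': 11 ⇒ 14;  out=∅∪out(14)=∅
  fail(10) 'cbcacb': from fail(9)=14 chase 'b': 14 ⇒ 15;  out={1}∪out(15)={1,3}

Text stream:
pos 0 'b': at 1
pos 1 'c': at 2
pos 2 'a': at 11 ·f
pos 3 'c': at 14
pos 4 'c': at 5 ·f
pos 5 'a': at 11
pos 6 'b': at 12
pos 7 'b': at 1 ·f
pos 8 'c': at 2
pos 9 'c': at 3
pos 10 'b': at 4  emit P0@[7:10]
pos 11 'a': at 0 ·f
pos 12 'c': at 5
pos 13 'a': at 11
pos 14 'c': at 14
pos 15 'b': at 15  emit P3@[12:15]
pos 16 'c': at 7 ·f
pos 17 'a': at 8
pos 18 'c': at 9
pos 19 'b': at 10  emit P1@[14:19],P3@[16:19]
pos 20 'a': at 0 ·f
pos 21 'a': at 0
pos 22 'c': at 5
pos 23 'b': at 6
pos 24 'c': at 7
pos 25 'a': at 8
pos 26 'c': at 9
pos 27 'b': at 10  emit P1@[22:27],P3@[24:27]
pos 28 'c': at 7 ·f
pos 29 'c': at 3 ·f
pos 30 'b': at 4  emit P0@[27:30]
pos 31 'a': at 0 ·f
pos 32 'c': at 5
pos 33 'a': at 11
pos 34 'b': at 12
pos 35 'b': at 1 ·f
pos 36 'a': at 0 ·f
pos 37 'b': at 1
pos 38 'b': at 1 ·f
pos 39 'c': at 2
pos 40 'a': at 11 ·f
pos 41 'c': at 14
pos 42 'b': at 15  emit P3@[39:42]
pos 43 'c': at 7 ·f
pos 44 'b': at 6 ·f
pos 45 'c': at 7
pos 46 'c': at 3 ·f
pos 47 'b': at 4  emit P0@[44:47]
pos 48 'c': at 7 ·f
pos 49 'a': at 8
pos 50 'c': at 9
pos 51 'b': at 10  emit P1@[46:51],P3@[48:51]
pos 52 'c': at 7 ·f
pos 53 'a': at 8
pos 54 'c': at 9
pos 55 'b': at 10  emit P1@[50:55],P3@[52:55]
pos 56 'c': at 7 ·f
pos 57 'c': at 3 ·f
pos 58 'a': at 11 ·f
pos 59 'c': at 14
pos 60 'b': at 15  emit P3@[57:60]
pos 61 'c': at 7 ·f
pos 62 'a': at 8
pos 63 'c': at 9
pos 64 'b': at 10  emit P1@[59:64],P3@[61:64]
pos 65 'c': at 7 ·f
pos 66 'a': at 8

All matches (sorted): [[10,0],[15,3],[19,1],[19,3],[27,1],[27,3],[30,0],[42,3],[47,0],[51,1],[51,3],[55,1],[55,3],[60,3],[64,1],[64,3]]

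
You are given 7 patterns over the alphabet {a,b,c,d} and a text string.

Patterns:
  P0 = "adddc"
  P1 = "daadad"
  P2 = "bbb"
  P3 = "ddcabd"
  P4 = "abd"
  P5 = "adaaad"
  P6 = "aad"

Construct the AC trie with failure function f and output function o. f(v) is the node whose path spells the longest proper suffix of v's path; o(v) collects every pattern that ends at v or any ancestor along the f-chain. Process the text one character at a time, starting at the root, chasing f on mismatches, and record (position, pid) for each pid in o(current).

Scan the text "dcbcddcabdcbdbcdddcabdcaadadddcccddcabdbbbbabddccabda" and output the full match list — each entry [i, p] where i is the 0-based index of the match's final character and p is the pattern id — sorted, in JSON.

Build:
Trie (insert patterns):
  n0 'ε': a→1 b→12 d→6
  n1 'a': a→26 b→20 d→2
  n2 'ad': a→22 d→3
  n3 'add': d→4
  n4 'addd': c→5
  n5 'adddc': ·  ←P0
  n6 'd': a→7 d→15
  n7 'da': a→8
  n8 'daa': d→9
  n9 'daad': a→10
  n10 'daada': d→11
  n11 'daadad': ·  ←P1
  n12 'b': b→13
  n13 'bb': b→14
  n14 'bbb': ·  ←P2
  n15 'dd': c→16
  n16 'ddc': a→17
  n17 'ddca': b→18
  n18 'ddcab': d→19
  n19 'ddcabd': ·  ←P3
  n20 'ab': d→21
  n21 'abd': ·  ←P4
  n22 'ada': a→23
  n23 'adaa': a→24
  n24 'adaaa': d→25
  n25 'adaaad': ·  ←P5
  n26 'aa': d→27
  n27 'aad': ·  ←P6

BFS fail/out derivation:
  n1('a'): parent n0 fail=0; on 'a' 0 → fail=0;  out ∅∪∅=∅
  n6('d'): parent n0 fail=0; on 'd' 0 → fail=0;  out ∅∪∅=∅
  n12('b'): parent n0 fail=0; on 'b' 0 → fail=0;  out ∅∪∅=∅
  n2('ad'): parent n1 fail=0; on 'd' 0 → fail=6;  out ∅∪∅=∅
  n7('da'): parent n6 fail=0; on 'a' 0 → fail=1;  out ∅∪∅=∅
  n13('bb'): parent n12 fail=0; on 'b' 0 → fail=12;  out ∅∪∅=∅
  n15('dd'): parent n6 fail=0; on 'd' 0 → fail=6;  out ∅∪∅=∅
  n20('ab'): parent n1 fail=0; on 'b' 0 → fail=12;  out ∅∪∅=∅
  n26('aa'): parent n1 fail=0; on 'a' 0 → fail=1;  out ∅∪∅=∅
  n3('add'): parent n2 fail=6; on 'd' 6 → fail=15;  out ∅∪∅=∅
  n8('daa'): parent n7 fail=1; on 'a' 1 → fail=26;  out ∅∪∅=∅
  n14('bbb'): parent n13 fail=12; on 'b' 12 → fail=13;  out {2}∪∅={2}
  n16('ddc'): parent n15 fail=6; on 'c' 6→0 → fail=0;  out ∅∪∅=∅
  n21('abd'): parent n20 fail=12; on 'd' 12→0 → fail=6;  out {4}∪∅={4}
  n22('ada'): parent n2 fail=6; on 'a' 6 → fail=7;  out ∅∪∅=∅
  n27('aad'): parent n26 fail=1; on 'd' 1 → fail=2;  out {6}∪∅={6}
  n4('addd'): parent n3 fail=15; on 'd' 15→6 → fail=15;  out ∅∪∅=∅
  n9('daad'): parent n8 fail=26; on 'd' 26 → fail=27;  out ∅∪{6}={6}
  n17('ddca'): parent n16 fail=0; on 'a' 0 → fail=1;  out ∅∪∅=∅
  n23('adaa'): parent n22 fail=7; on 'a' 7 → fail=8;  out ∅∪∅=∅
  n5('adddc'): parent n4 fail=15; on 'c' 15 → fail=16;  out {0}∪∅={0}
  n10('daada'): parent n9 fail=27; on 'a' 27→2 → fail=22;  out ∅∪∅=∅
  n18('ddcab'): parent n17 fail=1; on 'b' 1 → fail=20;  out ∅∪∅=∅
  n24('adaaa'): parent n23 fail=8; on 'a' 8→26→1 → fail=26;  out ∅∪∅=∅
  n11('daadad'): parent n10 fail=22; on 'd' 22→7→1 → fail=2;  out {1}∪∅={1}
  n19('ddcabd'): parent n18 fail=20; on 'd' 20 → fail=21;  out {3}∪{4}={3,4}
  n25('adaaad'): parent n24 fail=26; on 'd' 26 → fail=27;  out {5}∪{6}={5,6}

Scan:
[0] read 'd'  n0⇒n6
[1] read 'c'  n6⇒n0 ·f
[2] read 'b'  n0⇒n12
[3] read 'c'  n12⇒n0 ·f
[4] read 'd'  n0⇒n6
[5] read 'd'  n6⇒n15
[6] read 'c'  n15⇒n16
[7] read 'a'  n16⇒n17
[8] read 'b'  n17⇒n18
[9] read 'd'  n18⇒n19  emit P3@[4:9],P4@[7:9]
[10] read 'c'  n19⇒n0 ·f
[11] read 'b'  n0⇒n12
[12] read 'd'  n12⇒n6 ·f
[13] read 'b'  n6⇒n12 ·f
[14] read 'c'  n12⇒n0 ·f
[15] read 'd'  n0⇒n6
[16] read 'd'  n6⇒n15
[17] read 'd'  n15⇒n15 ·f
[18] read 'c'  n15⇒n16
[19] read 'a'  n16⇒n17
[20] read 'b'  n17⇒n18
[21] read 'd'  n18⇒n19  emit P3@[16:21],P4@[19:21]
[22] read 'c'  n19⇒n0 ·f
[23] read 'a'  n0⇒n1
[24] read 'a'  n1⇒n26
[25] read 'd'  n26⇒n27  emit P6@[23:25]
[26] read 'a'  n27⇒n22 ·f
[27] read 'd'  n22⇒n2 ·f
[28] read 'd'  n2⇒n3
[29] read 'd'  n3⇒n4
[30] read 'c'  n4⇒n5  emit P0@[26:30]
[31] read 'c'  n5⇒n0 ·f
[32] read 'c'  n0⇒n0
[33] read 'd'  n0⇒n6
[34] read 'd'  n6⇒n15
[35] read 'c'  n15⇒n16
[36] read 'a'  n16⇒n17
[37] read 'b'  n17⇒n18
[38] read 'd'  n18⇒n19  emit P3@[33:38],P4@[36:38]
[39] read 'b'  n19⇒n12 ·f
[40] read 'b'  n12⇒n13
[41] read 'b'  n13⇒n14  emit P2@[39:41]
[42] read 'b'  n14⇒n14 ·f  emit P2@[40:42]
[43] read 'a'  n14⇒n1 ·f
[44] read 'b'  n1⇒n20
[45] read 'd'  n20⇒n21  emit P4@[43:45]
[46] read 'd'  n21⇒n15 ·f
[47] read 'c'  n15⇒n16
[48] read 'c'  n16⇒n0 ·f
[49] read 'a'  n0⇒n1
[50] read 'b'  n1⇒n20
[51] read 'd'  n20⇒n21  emit P4@[49:51]
[52] read 'a'  n21⇒n7 ·f

All matches (sorted): [[9,3],[9,4],[21,3],[21,4],[25,6],[30,0],[38,3],[38,4],[41,2],[42,2],[45,4],[51,4]]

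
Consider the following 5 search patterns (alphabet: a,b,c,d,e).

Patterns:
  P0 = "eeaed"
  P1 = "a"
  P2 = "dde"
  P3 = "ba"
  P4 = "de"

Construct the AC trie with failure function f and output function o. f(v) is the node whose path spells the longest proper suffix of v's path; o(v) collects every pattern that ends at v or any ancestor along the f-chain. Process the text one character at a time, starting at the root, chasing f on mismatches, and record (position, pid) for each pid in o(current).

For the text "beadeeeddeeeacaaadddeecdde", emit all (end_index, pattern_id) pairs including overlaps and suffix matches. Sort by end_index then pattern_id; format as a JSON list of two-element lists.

Build:
Trie nodes:
  n0 'ε': a→6 b→10 d→7 e→1
  n1 'e': e→2
  n2 'ee': a→3
  n3 'eea': e→4
  n4 'eeae': d→5
  n5 'eeaed': ·  [P0 ends]
  n6 'a': ·  [P1 ends]
  n7 'd': d→8 e→12
  n8 'dd': e→9
  n9 'dde': ·  [P2 ends]
  n10 'b': a→11
  n11 'ba': ·  [P3 ends]
  n12 'de': ·  [P4 ends]

BFS fail/out derivation:
  n1('e'): parent n0 fail=0; on 'e' 0 → fail=0;  out ∅∪∅=∅
  n6('a'): parent n0 fail=0; on 'a' 0 → fail=0;  out {1}∪∅={1}
  n7('d'): parent n0 fail=0; on 'd' 0 → fail=0;  out ∅∪∅=∅
  n10('b'): parent n0 fail=0; on 'b' 0 → fail=0;  out ∅∪∅=∅
  n2('ee'): parent n1 fail=0; on 'e' 0 → fail=1;  out ∅∪∅=∅
  n8('dd'): parent n7 fail=0; on 'd' 0 → fail=7;  out ∅∪∅=∅
  n11('ba'): parent n10 fail=0; on 'a' 0 → fail=6;  out {3}∪{1}={1,3}
  n12('de'): parent n7 fail=0; on 'e' 0 → fail=1;  out {4}∪∅={4}
  n3('eea'): parent n2 fail=1; on 'a' 1→0 → fail=6;  out ∅∪{1}={1}
  n9('dde'): parent n8 fail=7; on 'e' 7 → fail=12;  out {2}∪{4}={2,4}
  n4('eeae'): parent n3 fail=6; on 'e' 6→0 → fail=1;  out ∅∪∅=∅
  n5('eeaed'): parent n4 fail=1; on 'd' 1→0 → fail=7;  out {0}∪∅={0}

Text stream:
pos 0 'b': at 10
pos 1 'e': at 1 (via fail)
pos 2 'a': at 6 (via fail)  emit P1@[2:2]
pos 3 'd': at 7 (via fail)
pos 4 'e': at 12  emit P4@[3:4]
pos 5 'e': at 2 (via fail)
pos 6 'e': at 2 (via fail)
pos 7 'd': at 7 (via fail)
pos 8 'd': at 8
pos 9 'e': at 9  emit P2@[7:9],P4@[8:9]
pos 10 'e': at 2 (via fail)
pos 11 'e': at 2 (via fail)
pos 12 'a': at 3  emit P1@[12:12]
pos 13 'c': at 0 (via fail)
pos 14 'a': at 6  emit P1@[14:14]
pos 15 'a': at 6 (via fail)  emit P1@[15:15]
pos 16 'a': at 6 (via fail)  emit P1@[16:16]
pos 17 'd': at 7 (via fail)
pos 18 'd': at 8
pos 19 'd': at 8 (via fail)
pos 20 'e': at 9  emit P2@[18:20],P4@[19:20]
pos 21 'e': at 2 (via fail)
pos 22 'c': at 0 (via fail)
pos 23 'd': at 7
pos 24 'd': at 8
pos 25 'e': at 9  emit P2@[23:25],P4@[24:25]

Result: [[2,1],[4,4],[9,2],[9,4],[12,1],[14,1],[15,1],[16,1],[20,2],[20,4],[25,2],[25,4]]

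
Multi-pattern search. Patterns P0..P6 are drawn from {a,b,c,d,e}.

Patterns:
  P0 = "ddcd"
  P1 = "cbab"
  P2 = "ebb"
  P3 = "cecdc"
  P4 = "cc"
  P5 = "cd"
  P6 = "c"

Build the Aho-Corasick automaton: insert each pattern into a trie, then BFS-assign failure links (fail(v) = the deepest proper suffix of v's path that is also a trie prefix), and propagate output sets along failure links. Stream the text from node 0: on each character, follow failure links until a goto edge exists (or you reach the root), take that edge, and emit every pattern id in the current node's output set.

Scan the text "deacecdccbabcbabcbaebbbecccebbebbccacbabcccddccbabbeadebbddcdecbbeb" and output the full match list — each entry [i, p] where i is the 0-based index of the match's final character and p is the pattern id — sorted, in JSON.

Build automaton:
Trie (insert patterns):
  0='ε' goto c→5 d→1 e→9
  1='d' goto d→2
  2='dd' goto c→3
  3='ddc' goto d→4
  4='ddcd' goto ·  [P0 ends]
  5='c' goto b→6 c→16 d→17 e→12  [P6 ends]
  6='cb' goto a→7
  7='cba' goto b→8
  8='cbab' goto ·  [P1 ends]
  9='e' goto b→10
  10='eb' goto b→11
  11='ebb' goto ·  [P2 ends]
  12='ce' goto c→13
  13='cec' goto d→14
  14='cecd' goto c→15
  15='cecdc' goto ·  [P3 ends]
  16='cc' goto ·  [P4 ends]
  17='cd' goto ·  [P5 ends]

BFS fail/out derivation:
  n1('d'): parent n0 fail=0; on 'd' 0 → fail=0;  out ∅∪∅=∅
  n5('c'): parent n0 fail=0; on 'c' 0 → fail=0;  out {6}∪∅={6}
  n9('e'): parent n0 fail=0; on 'e' 0 → fail=0;  out ∅∪∅=∅
  n2('dd'): parent n1 fail=0; on 'd' 0 → fail=1;  out ∅∪∅=∅
  n6('cb'): parent n5 fail=0; on 'b' 0 → fail=0;  out ∅∪∅=∅
  n10('eb'): parent n9 fail=0; on 'b' 0 → fail=0;  out ∅∪∅=∅
  n12('ce'): parent n5 fail=0; on 'e' 0 → fail=9;  out ∅∪∅=∅
  n16('cc'): parent n5 fail=0; on 'c' 0 → fail=5;  out {4}∪{6}={4,6}
  n17('cd'): parent n5 fail=0; on 'd' 0 → fail=1;  out {5}∪∅={5}
  n3('ddc'): parent n2 fail=1; on 'c' 1→0 → fail=5;  out ∅∪{6}={6}
  n7('cba'): parent n6 fail=0; on 'a' 0 → fail=0;  out ∅∪∅=∅
  n11('ebb'): parent n10 fail=0; on 'b' 0 → fail=0;  out {2}∪∅={2}
  n13('cec'): parent n12 fail=9; on 'c' 9→0 → fail=5;  out ∅∪{6}={6}
  n4('ddcd'): parent n3 fail=5; on 'd' 5 → fail=17;  out {0}∪{5}={0,5}
  n8('cbab'): parent n7 fail=0; on 'b' 0 → fail=0;  out {1}∪∅={1}
  n14('cecd'): parent n13 fail=5; on 'd' 5 → fail=17;  out ∅∪{5}={5}
  n15('cecdc'): parent n14 fail=17; on 'c' 17→1→0 → fail=5;  out {3}∪{6}={3,6}

Run:
i=0 'd': node 0→1
i=1 'e': node 1→9 ·f
i=2 'a': node 9→0 ·f
i=3 'c': node 0→5  ** P6@[3:3]
i=4 'e': node 5→12
i=5 'c': node 12→13  ** P6@[5:5]
i=6 'd': node 13→14  ** P5@[5:6]
i=7 'c': node 14→15  ** P3@[3:7],P6@[7:7]
i=8 'c': node 15→16 ·f  ** P4@[7:8],P6@[8:8]
i=9 'b': node 16→6 ·f
i=10 'a': node 6→7
i=11 'b': node 7→8  ** P1@[8:11]
i=12 'c': node 8→5 ·f  ** P6@[12:12]
i=13 'b': node 5→6
i=14 'a': node 6→7
i=15 'b': node 7→8  ** P1@[12:15]
i=16 'c': node 8→5 ·f  ** P6@[16:16]
i=17 'b': node 5→6
i=18 'a': node 6→7
i=19 'e': node 7→9 ·f
i=20 'b': node 9→10
i=21 'b': node 10→11  ** P2@[19:21]
i=22 'b': node 11→0 ·f
i=23 'e': node 0→9
i=24 'c': node 9→5 ·f  ** P6@[24:24]
i=25 'c': node 5→16  ** P4@[24:25],P6@[25:25]
i=26 'c': node 16→16 ·f  ** P4@[25:26],P6@[26:26]
i=27 'e': node 16→12 ·f
i=28 'b': node 12→10 ·f
i=29 'b': node 10→11  ** P2@[27:29]
i=30 'e': node 11→9 ·f
i=31 'b': node 9→10
i=32 'b': node 10→11  ** P2@[30:32]
i=33 'c': node 11→5 ·f  ** P6@[33:33]
i=34 'c': node 5→16  ** P4@[33:34],P6@[34:34]
i=35 'a': node 16→0 ·f
i=36 'c': node 0→5  ** P6@[36:36]
i=37 'b': node 5→6
i=38 'a': node 6→7
i=39 'b': node 7→8  ** P1@[36:39]
i=40 'c': node 8→5 ·f  ** P6@[40:40]
i=41 'c': node 5→16  ** P4@[40:41],P6@[41:41]
i=42 'c': node 16→16 ·f  ** P4@[41:42],P6@[42:42]
i=43 'd': node 16→17 ·f  ** P5@[42:43]
i=44 'd': node 17→2 ·f
i=45 'c': node 2→3  ** P6@[45:45]
i=46 'c': node 3→16 ·f  ** P4@[45:46],P6@[46:46]
i=47 'b': node 16→6 ·f
i=48 'a': node 6→7
i=49 'b': node 7→8  ** P1@[46:49]
i=50 'b': node 8→0 ·f
i=51 'e': node 0→9
i=52 'a': node 9→0 ·f
i=53 'd': node 0→1
i=54 'e': node 1→9 ·f
i=55 'b': node 9→10
i=56 'b': node 10→11  ** P2@[54:56]
i=57 'd': node 11→1 ·f
i=58 'd': node 1→2
i=59 'c': node 2→3  ** P6@[59:59]
i=60 'd': node 3→4  ** P0@[57:60],P5@[59:60]
i=61 'e': node 4→9 ·f
i=62 'c': node 9→5 ·f  ** P6@[62:62]
i=63 'b': node 5→6
i=64 'b': node 6→0 ·f
i=65 'e': node 0→9
i=66 'b': node 9→10

Result: [[3,6],[5,6],[6,5],[7,3],[7,6],[8,4],[8,6],[11,1],[12,6],[15,1],[16,6],[21,2],[24,6],[25,4],[25,6],[26,4],[26,6],[29,2],[32,2],[33,6],[34,4],[34,6],[36,6],[39,1],[40,6],[41,4],[41,6],[42,4],[42,6],[43,5],[45,6],[46,4],[46,6],[49,1],[56,2],[59,6],[60,0],[60,5],[62,6]]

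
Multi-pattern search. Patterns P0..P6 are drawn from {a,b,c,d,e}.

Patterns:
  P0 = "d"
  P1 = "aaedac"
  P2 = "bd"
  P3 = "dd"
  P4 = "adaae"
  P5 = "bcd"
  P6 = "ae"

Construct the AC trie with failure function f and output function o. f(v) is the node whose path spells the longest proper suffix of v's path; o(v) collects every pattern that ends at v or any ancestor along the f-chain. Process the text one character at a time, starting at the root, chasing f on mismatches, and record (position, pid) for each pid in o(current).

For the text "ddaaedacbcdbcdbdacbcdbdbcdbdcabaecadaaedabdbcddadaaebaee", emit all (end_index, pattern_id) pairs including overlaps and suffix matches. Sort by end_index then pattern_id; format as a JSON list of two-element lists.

Build automaton:
Trie (insert patterns):
  0='ε' goto a→2 b→8 d→1
  1='d' goto d→10  [P0 ends]
  2='a' goto a→3 d→11 e→17
  3='aa' goto e→4
  4='aae' goto d→5
  5='aaed' goto a→6
  6='aaeda' goto c→7
  7='aaedac' goto ·  [P1 ends]
  8='b' goto c→15 d→9
  9='bd' goto ·  [P2 ends]
  10='dd' goto ·  [P3 ends]
  11='ad' goto a→12
  12='ada' goto a→13
  13='adaa' goto e→14
  14='adaae' goto ·  [P4 ends]
  15='bc' goto d→16
  16='bcd' goto ·  [P5 ends]
  17='ae' goto ·  [P6 ends]

Failure links (BFS by depth):
  n1('d'): parent n0 fail=0; on 'd' 0 → fail=0;  out {0}∪∅={0}
  n2('a'): parent n0 fail=0; on 'a' 0 → fail=0;  out ∅∪∅=∅
  n8('b'): parent n0 fail=0; on 'b' 0 → fail=0;  out ∅∪∅=∅
  n3('aa'): parent n2 fail=0; on 'a' 0 → fail=2;  out ∅∪∅=∅
  n9('bd'): parent n8 fail=0; on 'd' 0 → fail=1;  out {2}∪{0}={0,2}
  n10('dd'): parent n1 fail=0; on 'd' 0 → fail=1;  out {3}∪{0}={0,3}
  n11('ad'): parent n2 fail=0; on 'd' 0 → fail=1;  out ∅∪{0}={0}
  n15('bc'): parent n8 fail=0; on 'c' 0 → fail=0;  out ∅∪∅=∅
  n17('ae'): parent n2 fail=0; on 'e' 0 → fail=0;  out {6}∪∅={6}
  n4('aae'): parent n3 fail=2; on 'e' 2 → fail=17;  out ∅∪{6}={6}
  n12('ada'): parent n11 fail=1; on 'a' 1→0 → fail=2;  out ∅∪∅=∅
  n16('bcd'): parent n15 fail=0; on 'd' 0 → fail=1;  out {5}∪{0}={0,5}
  n5('aaed'): parent n4 fail=17; on 'd' 17→0 → fail=1;  out ∅∪{0}={0}
  n13('adaa'): parent n12 fail=2; on 'a' 2 → fail=3;  out ∅∪∅=∅
  n6('aaeda'): parent n5 fail=1; on 'a' 1→0 → fail=2;  out ∅∪∅=∅
  n14('adaae'): parent n13 fail=3; on 'e' 3 → fail=4;  out {4}∪{6}={4,6}
  n7('aaedac'): parent n6 fail=2; on 'c' 2→0 → fail=0;  out {1}∪∅={1}

Run:
[0] read 'd'  n0⇒n1  ** P0@[0:0]
[1] read 'd'  n1⇒n10  ** P0@[1:1],P3@[0:1]
[2] read 'a'  n10⇒n2 (fail-walked)
[3] read 'a'  n2⇒n3
[4] read 'e'  n3⇒n4  ** P6@[3:4]
[5] read 'd'  n4⇒n5  ** P0@[5:5]
[6] read 'a'  n5⇒n6
[7] read 'c'  n6⇒n7  ** P1@[2:7]
[8] read 'b'  n7⇒n8 (fail-walked)
[9] read 'c'  n8⇒n15
[10] read 'd'  n15⇒n16  ** P0@[10:10],P5@[8:10]
[11] read 'b'  n16⇒n8 (fail-walked)
[12] read 'c'  n8⇒n15
[13] read 'd'  n15⇒n16  ** P0@[13:13],P5@[11:13]
[14] read 'b'  n16⇒n8 (fail-walked)
[15] read 'd'  n8⇒n9  ** P0@[15:15],P2@[14:15]
[16] read 'a'  n9⇒n2 (fail-walked)
[17] read 'c'  n2⇒n0 (fail-walked)
[18] read 'b'  n0⇒n8
[19] read 'c'  n8⇒n15
[20] read 'd'  n15⇒n16  ** P0@[20:20],P5@[18:20]
[21] read 'b'  n16⇒n8 (fail-walked)
[22] read 'd'  n8⇒n9  ** P0@[22:22],P2@[21:22]
[23] read 'b'  n9⇒n8 (fail-walked)
[24] read 'c'  n8⇒n15
[25] read 'd'  n15⇒n16  ** P0@[25:25],P5@[23:25]
[26] read 'b'  n16⇒n8 (fail-walked)
[27] read 'd'  n8⇒n9  ** P0@[27:27],P2@[26:27]
[28] read 'c'  n9⇒n0 (fail-walked)
[29] read 'a'  n0⇒n2
[30] read 'b'  n2⇒n8 (fail-walked)
[31] read 'a'  n8⇒n2 (fail-walked)
[32] read 'e'  n2⇒n17  ** P6@[31:32]
[33] read 'c'  n17⇒n0 (fail-walked)
[34] read 'a'  n0⇒n2
[35] read 'd'  n2⇒n11  ** P0@[35:35]
[36] read 'a'  n11⇒n12
[37] read 'a'  n12⇒n13
[38] read 'e'  n13⇒n14  ** P4@[34:38],P6@[37:38]
[39] read 'd'  n14⇒n5 (fail-walked)  ** P0@[39:39]
[40] read 'a'  n5⇒n6
[41] read 'b'  n6⇒n8 (fail-walked)
[42] read 'd'  n8⇒n9  ** P0@[42:42],P2@[41:42]
[43] read 'b'  n9⇒n8 (fail-walked)
[44] read 'c'  n8⇒n15
[45] read 'd'  n15⇒n16  ** P0@[45:45],P5@[43:45]
[46] read 'd'  n16⇒n10 (fail-walked)  ** P0@[46:46],P3@[45:46]
[47] read 'a'  n10⇒n2 (fail-walked)
[48] read 'd'  n2⇒n11  ** P0@[48:48]
[49] read 'a'  n11⇒n12
[50] read 'a'  n12⇒n13
[51] read 'e'  n13⇒n14  ** P4@[47:51],P6@[50:51]
[52] read 'b'  n14⇒n8 (fail-walked)
[53] read 'a'  n8⇒n2 (fail-walked)
[54] read 'e'  n2⇒n17  ** P6@[53:54]
[55] read 'e'  n17⇒n0 (fail-walked)

Result: [[0,0],[1,0],[1,3],[4,6],[5,0],[7,1],[10,0],[10,5],[13,0],[13,5],[15,0],[15,2],[20,0],[20,5],[22,0],[22,2],[25,0],[25,5],[27,0],[27,2],[32,6],[35,0],[38,4],[38,6],[39,0],[42,0],[42,2],[45,0],[45,5],[46,0],[46,3],[48,0],[51,4],[51,6],[54,6]]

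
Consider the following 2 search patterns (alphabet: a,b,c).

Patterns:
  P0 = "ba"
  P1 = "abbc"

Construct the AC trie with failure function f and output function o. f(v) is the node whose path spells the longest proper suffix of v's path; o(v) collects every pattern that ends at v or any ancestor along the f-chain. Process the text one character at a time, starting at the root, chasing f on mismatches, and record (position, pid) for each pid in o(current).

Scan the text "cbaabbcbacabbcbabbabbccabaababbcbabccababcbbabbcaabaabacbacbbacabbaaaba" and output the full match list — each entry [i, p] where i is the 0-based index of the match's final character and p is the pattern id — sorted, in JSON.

Build:
Trie (insert patterns):
  0='ε' goto a→3 b→1
  1='b' goto a→2
  2='ba' goto ·  [P0 ends]
  3='a' goto b→4
  4='ab' goto b→5
  5='abb' goto c→6
  6='abbc' goto ·  [P1 ends]

BFS fail/out derivation:
  fail(1) 'b': from fail(0)=0 chase 'b': 0 ⇒ 0;  out=∅∪out(0)=∅
  fail(3) 'a': from fail(0)=0 chase 'a': 0 ⇒ 0;  out=∅∪out(0)=∅
  fail(2) 'ba': from fail(1)=0 chase 'a': 0 ⇒ 3;  out={0}∪out(3)={0}
  fail(4) 'ab': from fail(3)=0 chase 'b': 0 ⇒ 1;  out=∅∪out(1)=∅
  fail(5) 'abb': from fail(4)=1 chase 'b': 1→0 ⇒ 1;  out=∅∪out(1)=∅
  fail(6) 'abbc': from fail(5)=1 chase 'c': 1→0 ⇒ 0;  out={1}∪out(0)={1}

Text stream:
[0] read 'c'  n0⇒n0
[1] read 'b'  n0⇒n1
[2] read 'a'  n1⇒n2  emit P0@[1:2]
[3] read 'a'  n2⇒n3 (via fail)
[4] read 'b'  n3⇒n4
[5] read 'b'  n4⇒n5
[6] read 'c'  n5⇒n6  emit P1@[3:6]
[7] read 'b'  n6⇒n1 (via fail)
[8] read 'a'  n1⇒n2  emit P0@[7:8]
[9] read 'c'  n2⇒n0 (via fail)
[10] read 'a'  n0⇒n3
[11] read 'b'  n3⇒n4
[12] read 'b'  n4⇒n5
[13] read 'c'  n5⇒n6  emit P1@[10:13]
[14] read 'b'  n6⇒n1 (via fail)
[15] read 'a'  n1⇒n2  emit P0@[14:15]
[16] read 'b'  n2⇒n4 (via fail)
[17] read 'b'  n4⇒n5
[18] read 'a'  n5⇒n2 (via fail)  emit P0@[17:18]
[19] read 'b'  n2⇒n4 (via fail)
[20] read 'b'  n4⇒n5
[21] read 'c'  n5⇒n6  emit P1@[18:21]
[22] read 'c'  n6⇒n0 (via fail)
[23] read 'a'  n0⇒n3
[24] read 'b'  n3⇒n4
[25] read 'a'  n4⇒n2 (via fail)  emit P0@[24:25]
[26] read 'a'  n2⇒n3 (via fail)
[27] read 'b'  n3⇒n4
[28] read 'a'  n4⇒n2 (via fail)  emit P0@[27:28]
[29] read 'b'  n2⇒n4 (via fail)
[30] read 'b'  n4⇒n5
[31] read 'c'  n5⇒n6  emit P1@[28:31]
[32] read 'b'  n6⇒n1 (via fail)
[33] read 'a'  n1⇒n2  emit P0@[32:33]
[34] read 'b'  n2⇒n4 (via fail)
[35] read 'c'  n4⇒n0 (via fail)
[36] read 'c'  n0⇒n0
[37] read 'a'  n0⇒n3
[38] read 'b'  n3⇒n4
[39] read 'a'  n4⇒n2 (via fail)  emit P0@[38:39]
[40] read 'b'  n2⇒n4 (via fail)
[41] read 'c'  n4⇒n0 (via fail)
[42] read 'b'  n0⇒n1
[43] read 'b'  n1⇒n1 (via fail)
[44] read 'a'  n1⇒n2  emit P0@[43:44]
[45] read 'b'  n2⇒n4 (via fail)
[46] read 'b'  n4⇒n5
[47] read 'c'  n5⇒n6  emit P1@[44:47]
[48] read 'a'  n6⇒n3 (via fail)
[49] read 'a'  n3⇒n3 (via fail)
[50] read 'b'  n3⇒n4
[51] read 'a'  n4⇒n2 (via fail)  emit P0@[50:51]
[52] read 'a'  n2⇒n3 (via fail)
[53] read 'b'  n3⇒n4
[54] read 'a'  n4⇒n2 (via fail)  emit P0@[53:54]
[55] read 'c'  n2⇒n0 (via fail)
[56] read 'b'  n0⇒n1
[57] read 'a'  n1⇒n2  emit P0@[56:57]
[58] read 'c'  n2⇒n0 (via fail)
[59] read 'b'  n0⇒n1
[60] read 'b'  n1⇒n1 (via fail)
[61] read 'a'  n1⇒n2  emit P0@[60:61]
[62] read 'c'  n2⇒n0 (via fail)
[63] read 'a'  n0⇒n3
[64] read 'b'  n3⇒n4
[65] read 'b'  n4⇒n5
[66] read 'a'  n5⇒n2 (via fail)  emit P0@[65:66]
[67] read 'a'  n2⇒n3 (via fail)
[68] read 'a'  n3⇒n3 (via fail)
[69] read 'b'  n3⇒n4
[70] read 'a'  n4⇒n2 (via fail)  emit P0@[69:70]

Matches: [[2,0],[6,1],[8,0],[13,1],[15,0],[18,0],[21,1],[25,0],[28,0],[31,1],[33,0],[39,0],[44,0],[47,1],[51,0],[54,0],[57,0],[61,0],[66,0],[70,0]]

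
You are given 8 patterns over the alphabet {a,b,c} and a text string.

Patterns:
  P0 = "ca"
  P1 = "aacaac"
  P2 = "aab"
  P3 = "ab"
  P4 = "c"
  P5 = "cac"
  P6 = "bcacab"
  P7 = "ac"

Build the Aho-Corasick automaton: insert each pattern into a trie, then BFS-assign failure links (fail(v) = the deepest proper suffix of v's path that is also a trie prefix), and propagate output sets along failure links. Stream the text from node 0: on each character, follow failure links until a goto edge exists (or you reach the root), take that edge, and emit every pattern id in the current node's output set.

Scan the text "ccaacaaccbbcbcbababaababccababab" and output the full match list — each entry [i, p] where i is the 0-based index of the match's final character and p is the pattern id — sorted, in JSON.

Build:
Trie (insert patterns):
  n0 'ε': a→3 b→12 c→1
  n1 'c': a→2  ←P4
  n2 'ca': c→11  ←P0
  n3 'a': a→4 b→10 c→18
  n4 'aa': b→9 c→5
  n5 'aac': a→6
  n6 'aaca': a→7
  n7 'aacaa': c→8
  n8 'aacaac': ·  ←P1
  n9 'aab': ·  ←P2
  n10 'ab': ·  ←P3
  n11 'cac': ·  ←P5
  n12 'b': c→13
  n13 'bc': a→14
  n14 'bca': c→15
  n15 'bcac': a→16
  n16 'bcaca': b→17
  n17 'bcacab': ·  ←P6
  n18 'ac': ·  ←P7

Failure links (BFS by depth):
  fail(1) 'c': from fail(0)=0 chase 'c': 0 ⇒ 0;  out={4}∪out(0)={4}
  fail(3) 'a': from fail(0)=0 chase 'a': 0 ⇒ 0;  out=∅∪out(0)=∅
  fail(12) 'b': from fail(0)=0 chase 'b': 0 ⇒ 0;  out=∅∪out(0)=∅
  fail(2) 'ca': from fail(1)=0 chase 'a': 0 ⇒ 3;  out={0}∪out(3)={0}
  fail(4) 'aa': from fail(3)=0 chase 'a': 0 ⇒ 3;  out=∅∪out(3)=∅
  fail(10) 'ab': from fail(3)=0 chase 'b': 0 ⇒ 12;  out={3}∪out(12)={3}
  fail(13) 'bc': from fail(12)=0 chase 'c': 0 ⇒ 1;  out=∅∪out(1)={4}
  fail(18) 'ac': from fail(3)=0 chase 'c': 0 ⇒ 1;  out={7}∪out(1)={4,7}
  fail(5) 'aac': from fail(4)=3 chase 'c': 3 ⇒ 18;  out=∅∪out(18)={4,7}
  fail(9) 'aab': from fail(4)=3 chase 'b': 3 ⇒ 10;  out={2}∪out(10)={2,3}
  fail(11) 'cac': from fail(2)=3 chase 'c': 3 ⇒ 18;  out={5}∪out(18)={4,5,7}
  fail(14) 'bca': from fail(13)=1 chase 'a': 1 ⇒ 2;  out=∅∪out(2)={0}
  fail(6) 'aaca': from fail(5)=18 chase 'a': 18→1 ⇒ 2;  out=∅∪out(2)={0}
  fail(15) 'bcac': from fail(14)=2 chase 'c': 2 ⇒ 11;  out=∅∪out(11)={4,5,7}
  fail(7) 'aacaa': from fail(6)=2 chase 'a': 2→3 ⇒ 4;  out=∅∪out(4)=∅
  fail(16) 'bcaca': from fail(15)=11 chase 'a': 11→18→1 ⇒ 2;  out=∅∪out(2)={0}
  fail(8) 'aacaac': from fail(7)=4 chase 'c': 4 ⇒ 5;  out={1}∪out(5)={1,4,7}
  fail(17) 'bcacab': from fail(16)=2 chase 'b': 2→3 ⇒ 10;  out={6}∪out(10)={3,6}

Run:
pos 0 'c': at 1  emit P4@[0:0]
pos 1 'c': at 1 (fail-walked)  emit P4@[1:1]
pos 2 'a': at 2  emit P0@[1:2]
pos 3 'a': at 4 (fail-walked)
pos 4 'c': at 5  emit P4@[4:4],P7@[3:4]
pos 5 'a': at 6  emit P0@[4:5]
pos 6 'a': at 7
pos 7 'c': at 8  emit P1@[2:7],P4@[7:7],P7@[6:7]
pos 8 'c': at 1 (fail-walked)  emit P4@[8:8]
pos 9 'b': at 12 (fail-walked)
pos 10 'b': at 12 (fail-walked)
pos 11 'c': at 13  emit P4@[11:11]
pos 12 'b': at 12 (fail-walked)
pos 13 'c': at 13  emit P4@[13:13]
pos 14 'b': at 12 (fail-walked)
pos 15 'a': at 3 (fail-walked)
pos 16 'b': at 10  emit P3@[15:16]
pos 17 'a': at 3 (fail-walked)
pos 18 'b': at 10  emit P3@[17:18]
pos 19 'a': at 3 (fail-walked)
pos 20 'a': at 4
pos 21 'b': at 9  emit P2@[19:21],P3@[20:21]
pos 22 'a': at 3 (fail-walked)
pos 23 'b': at 10  emit P3@[22:23]
pos 24 'c': at 13 (fail-walked)  emit P4@[24:24]
pos 25 'c': at 1 (fail-walked)  emit P4@[25:25]
pos 26 'a': at 2  emit P0@[25:26]
pos 27 'b': at 10 (fail-walked)  emit P3@[26:27]
pos 28 'a': at 3 (fail-walked)
pos 29 'b': at 10  emit P3@[28:29]
pos 30 'a': at 3 (fail-walked)
pos 31 'b': at 10  emit P3@[30:31]

Matches: [[0,4],[1,4],[2,0],[4,4],[4,7],[5,0],[7,1],[7,4],[7,7],[8,4],[11,4],[13,4],[16,3],[18,3],[21,2],[21,3],[23,3],[24,4],[25,4],[26,0],[27,3],[29,3],[31,3]]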